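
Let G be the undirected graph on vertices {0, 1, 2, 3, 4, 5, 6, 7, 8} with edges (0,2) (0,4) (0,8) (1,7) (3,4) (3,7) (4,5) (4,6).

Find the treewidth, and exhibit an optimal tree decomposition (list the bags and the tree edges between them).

Treewidth 1.
Bags: B1 = {3, 4}  B2 = {4, 6}  B3 = {0, 4}  B4 = {0, 8}  B5 = {3, 7}  B6 = {1, 7}  B7 = {0, 2}  B8 = {4, 5}
Tree: B1–B2, B1–B3, B3–B4, B1–B5, B5–B6, B4–B7, B3–B8

Each bag holds 2 vertices, so the decomposition has width 1, which upper-bounds the treewidth. G has an edge, so its treewidth is at least 1. The upper and lower bounds meet at 1, so that is the treewidth.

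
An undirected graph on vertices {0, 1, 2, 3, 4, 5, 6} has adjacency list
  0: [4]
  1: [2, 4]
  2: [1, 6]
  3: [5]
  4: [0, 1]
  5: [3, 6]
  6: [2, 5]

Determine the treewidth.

1

A width-1 tree decomposition is:
Bags: B1 = {0, 4}  B2 = {1, 4}  B3 = {1, 2}  B4 = {2, 6}  B5 = {5, 6}  B6 = {3, 5}
Tree: B1–B2, B2–B3, B3–B4, B4–B5, B5–B6
Each bag holds 2 vertices, so the decomposition has width 1, which upper-bounds the treewidth. G has an edge, so its treewidth is at least 1. The upper and lower bounds meet at 1, so that is the treewidth.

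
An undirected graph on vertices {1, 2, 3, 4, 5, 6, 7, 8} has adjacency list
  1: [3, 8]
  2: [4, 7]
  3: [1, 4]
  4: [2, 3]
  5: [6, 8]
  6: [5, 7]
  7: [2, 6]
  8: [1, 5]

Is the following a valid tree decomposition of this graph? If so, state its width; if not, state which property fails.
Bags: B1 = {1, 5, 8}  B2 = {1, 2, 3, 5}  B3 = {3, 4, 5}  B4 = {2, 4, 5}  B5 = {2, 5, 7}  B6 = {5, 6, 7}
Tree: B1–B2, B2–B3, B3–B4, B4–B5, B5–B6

No — bags containing vertex 2 are not connected in the tree.

A tree decomposition must satisfy three properties: every vertex lies in some bag; for every edge, both endpoints lie together in some bag; and for every vertex, the bags containing it form a connected subtree. Here bags containing vertex 2 are not connected in the tree, so the decomposition is invalid.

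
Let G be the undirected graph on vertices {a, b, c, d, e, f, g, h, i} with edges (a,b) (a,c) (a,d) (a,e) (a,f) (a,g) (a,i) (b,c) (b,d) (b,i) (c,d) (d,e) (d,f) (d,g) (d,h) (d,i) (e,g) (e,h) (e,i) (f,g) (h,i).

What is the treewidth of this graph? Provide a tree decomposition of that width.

Each bag holds 4 vertices, so the decomposition has width 3, which upper-bounds the treewidth. For the lower bound, the 4 vertices {d, e, h, i} are pairwise adjacent, and any tree decomposition puts a clique entirely inside one bag — forcing width ≥ 3. Combining the bounds, tw(G) = 3.

Treewidth 3.
One such decomposition:
Bags: B1 = {a, d, e, i}  B2 = {a, d, e, g}  B3 = {d, e, h, i}  B4 = {a, b, d, i}  B5 = {a, d, f, g}  B6 = {a, b, c, d}
Tree: B1–B2, B1–B3, B1–B4, B2–B5, B4–B6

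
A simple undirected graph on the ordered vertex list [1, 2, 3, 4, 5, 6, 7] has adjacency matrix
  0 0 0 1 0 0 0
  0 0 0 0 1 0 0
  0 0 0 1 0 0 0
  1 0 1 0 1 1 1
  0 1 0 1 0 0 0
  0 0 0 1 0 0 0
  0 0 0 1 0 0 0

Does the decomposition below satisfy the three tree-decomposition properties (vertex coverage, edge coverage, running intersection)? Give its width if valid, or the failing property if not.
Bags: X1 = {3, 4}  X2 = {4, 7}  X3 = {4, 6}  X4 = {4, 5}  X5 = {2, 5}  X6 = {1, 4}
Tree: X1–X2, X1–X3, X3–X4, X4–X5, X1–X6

Checking the three conditions: (i) the bags cover all of {1, 2, 3, 4, 5, 6, 7}; (ii) for each edge, some bag contains both endpoints; (iii) the bags containing any fixed vertex form a subtree. All hold, so the decomposition is valid with width 2 − 1 = 1.

Yes; width 1.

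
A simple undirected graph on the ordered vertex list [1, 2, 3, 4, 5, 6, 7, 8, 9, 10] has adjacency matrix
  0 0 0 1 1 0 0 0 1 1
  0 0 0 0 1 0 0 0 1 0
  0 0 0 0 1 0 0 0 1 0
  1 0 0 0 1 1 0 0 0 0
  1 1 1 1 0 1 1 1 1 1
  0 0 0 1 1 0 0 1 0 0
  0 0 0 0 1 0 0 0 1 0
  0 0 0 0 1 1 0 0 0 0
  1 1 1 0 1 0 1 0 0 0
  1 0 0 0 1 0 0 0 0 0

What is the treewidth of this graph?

2

A width-2 tree decomposition is:
Bags: B1 = {1, 5, 9}  B2 = {5, 7, 9}  B3 = {1, 4, 5}  B4 = {4, 5, 6}  B5 = {2, 5, 9}  B6 = {1, 5, 10}  B7 = {3, 5, 9}  B8 = {5, 6, 8}
Tree: B1–B2, B1–B3, B3–B4, B2–B5, B3–B6, B2–B7, B4–B8
Every bag has size at most 3, so the width is 3 − 1 = 2 and tw(G) ≤ 2. For the lower bound, the 3 vertices {1, 4, 5} are pairwise adjacent, and any tree decomposition puts a clique entirely inside one bag — forcing width ≥ 2. Therefore the treewidth is 2.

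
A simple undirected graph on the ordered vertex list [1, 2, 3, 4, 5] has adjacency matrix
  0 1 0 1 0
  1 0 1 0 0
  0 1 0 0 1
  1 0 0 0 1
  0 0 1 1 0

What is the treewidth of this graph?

2

A width-2 tree decomposition is:
Bags: B1 = {1, 2, 4}  B2 = {2, 3, 4}  B3 = {3, 4, 5}
Tree: B1–B2, B2–B3
The largest bag has 3 vertices, giving width 2; this decomposition certifies tw(G) ≤ 2. For the lower bound, G contains the cycle 4–1–2–3–5–4, so G is not a forest; only forests have treewidth ≤ 1, hence tw(G) ≥ 2. Therefore the treewidth is 2.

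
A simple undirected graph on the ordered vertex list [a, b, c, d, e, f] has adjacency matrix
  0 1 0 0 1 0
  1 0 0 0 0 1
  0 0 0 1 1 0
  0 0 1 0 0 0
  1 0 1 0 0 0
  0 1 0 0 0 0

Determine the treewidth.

A width-1 tree decomposition is:
Bags: B1 = {c, d}  B2 = {c, e}  B3 = {a, e}  B4 = {a, b}  B5 = {b, f}
Tree: B1–B2, B2–B3, B3–B4, B4–B5
Every bag has size at most 2, so the width is 2 − 1 = 1 and tw(G) ≤ 1. G has an edge, so its treewidth is at least 1. Therefore the treewidth is 1.

1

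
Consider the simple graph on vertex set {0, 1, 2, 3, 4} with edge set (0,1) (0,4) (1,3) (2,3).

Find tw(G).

A width-1 tree decomposition is:
Bags: B1 = {0, 4}  B2 = {0, 1}  B3 = {1, 3}  B4 = {2, 3}
Tree: B1–B2, B2–B3, B3–B4
Each bag holds 2 vertices, so the decomposition has width 1, which upper-bounds the treewidth. Any graph with an edge has treewidth ≥ 1, and G has the edge 4–0. Therefore the treewidth is 1.

1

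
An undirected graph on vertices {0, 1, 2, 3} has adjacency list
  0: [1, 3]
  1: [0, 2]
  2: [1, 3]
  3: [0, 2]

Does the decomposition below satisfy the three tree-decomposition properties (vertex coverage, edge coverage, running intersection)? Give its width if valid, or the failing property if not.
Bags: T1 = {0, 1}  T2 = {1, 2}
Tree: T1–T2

A tree decomposition must satisfy three properties: every vertex lies in some bag; for every edge, both endpoints lie together in some bag; and for every vertex, the bags containing it form a connected subtree. Here vertex 3 appears in no bag, so the decomposition is invalid.

No — vertex 3 appears in no bag.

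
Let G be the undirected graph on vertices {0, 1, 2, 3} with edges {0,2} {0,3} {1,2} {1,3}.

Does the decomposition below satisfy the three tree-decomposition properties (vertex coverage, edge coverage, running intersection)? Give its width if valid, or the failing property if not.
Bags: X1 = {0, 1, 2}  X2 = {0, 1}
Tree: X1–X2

A tree decomposition must satisfy three properties: every vertex lies in some bag; for every edge, both endpoints lie together in some bag; and for every vertex, the bags containing it form a connected subtree. Here vertex 3 appears in no bag, so the decomposition is invalid.

No — vertex 3 appears in no bag.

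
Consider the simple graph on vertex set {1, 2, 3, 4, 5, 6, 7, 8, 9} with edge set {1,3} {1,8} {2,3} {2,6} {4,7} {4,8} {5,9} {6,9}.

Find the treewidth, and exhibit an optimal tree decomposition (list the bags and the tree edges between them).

Treewidth 1.
Bags: B1 = {4, 7}  B2 = {4, 8}  B3 = {1, 8}  B4 = {1, 3}  B5 = {2, 3}  B6 = {2, 6}  B7 = {6, 9}  B8 = {5, 9}
Tree: B1–B2, B2–B3, B3–B4, B4–B5, B5–B6, B6–B7, B7–B8

Every bag has size at most 2, so the width is 2 − 1 = 1 and tw(G) ≤ 1. Any graph with an edge has treewidth ≥ 1, and G has the edge 7–4. Combining the bounds, tw(G) = 1.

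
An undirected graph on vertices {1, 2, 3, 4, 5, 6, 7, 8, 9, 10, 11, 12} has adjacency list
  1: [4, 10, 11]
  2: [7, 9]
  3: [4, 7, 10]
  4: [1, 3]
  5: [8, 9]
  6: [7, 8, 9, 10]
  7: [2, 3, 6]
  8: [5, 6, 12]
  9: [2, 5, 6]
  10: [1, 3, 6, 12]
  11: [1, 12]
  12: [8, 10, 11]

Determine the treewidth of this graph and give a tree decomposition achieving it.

The largest bag has 4 vertices, giving width 3; this decomposition certifies tw(G) ≤ 3. For the lower bound: the 4 vertex sets {1,4,11}, {3}, {10}, {6,7,8,12} are disjoint, each induces a connected subgraph, and every pair is joined by at least one edge of G. Contracting each set to a single vertex therefore yields K_{4} as a minor, and since treewidth is minor-monotone, tw(G) ≥ tw(K_{4}) = 3. Therefore the treewidth is 3.

Treewidth 3.
One optimal decomposition is:
Bags: B1 = {1, 3, 4, 11}  B2 = {1, 3, 10, 11}  B3 = {3, 10, 11, 12}  B4 = {3, 7, 10, 12}  B5 = {6, 7, 10, 12}  B6 = {6, 7, 8, 12}  B7 = {2, 6, 7, 8}  B8 = {2, 6, 8, 9}  B9 = {2, 5, 8, 9}
Tree: B1–B2, B2–B3, B3–B4, B4–B5, B5–B6, B6–B7, B7–B8, B8–B9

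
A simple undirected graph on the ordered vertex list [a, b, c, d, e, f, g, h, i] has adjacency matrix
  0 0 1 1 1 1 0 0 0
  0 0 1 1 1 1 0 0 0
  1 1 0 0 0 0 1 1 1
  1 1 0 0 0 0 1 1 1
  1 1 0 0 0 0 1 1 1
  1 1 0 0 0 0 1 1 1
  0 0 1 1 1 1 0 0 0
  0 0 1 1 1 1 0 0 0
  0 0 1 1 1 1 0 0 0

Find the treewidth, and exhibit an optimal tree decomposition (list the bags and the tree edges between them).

Treewidth 4.
One optimal decomposition is:
Bags: B1 = {c, d, e, f, g}  B2 = {c, d, e, f, i}  B3 = {b, c, d, e, f}  B4 = {a, c, d, e, f}  B5 = {c, d, e, f, h}
Tree: B1–B2, B2–B3, B3–B4, B4–B5

Each bag holds 5 vertices, so the decomposition has width 4, which upper-bounds the treewidth. For the lower bound: the 5 vertex sets {d,g}, {e,i}, {b,f}, {c}, {a} are disjoint, each induces a connected subgraph, and every pair is joined by at least one edge of G. Contracting each set to a single vertex therefore yields K_{5} as a minor, and since treewidth is minor-monotone, tw(G) ≥ tw(K_{5}) = 4. The upper and lower bounds meet at 4, so that is the treewidth.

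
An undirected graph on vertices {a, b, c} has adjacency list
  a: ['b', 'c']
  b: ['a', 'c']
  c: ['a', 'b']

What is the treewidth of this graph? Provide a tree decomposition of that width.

Treewidth 2.
Bags: B1 = {a, b, c}
Tree: (single bag)

With just one bag of size 3, the width is 3 − 1 = 2, so tw(G) ≤ 2. On the other hand G contains the 3-clique {a, b, c}. A clique must lie in a single bag of any decomposition, so no decomposition can have width below 2. Hence tw(G) = 2 exactly.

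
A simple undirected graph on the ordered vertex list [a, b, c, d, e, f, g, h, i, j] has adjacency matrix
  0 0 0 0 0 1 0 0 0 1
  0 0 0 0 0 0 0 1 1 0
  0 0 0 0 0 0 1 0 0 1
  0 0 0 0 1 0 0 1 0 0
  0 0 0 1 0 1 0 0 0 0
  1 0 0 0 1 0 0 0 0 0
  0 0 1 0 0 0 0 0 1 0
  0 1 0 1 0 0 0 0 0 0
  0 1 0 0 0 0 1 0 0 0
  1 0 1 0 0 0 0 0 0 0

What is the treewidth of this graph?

2

A width-2 tree decomposition is:
Bags: B1 = {a, f, j}  B2 = {c, f, j}  B3 = {c, f, g}  B4 = {f, g, i}  B5 = {b, f, i}  B6 = {b, f, h}  B7 = {d, f, h}  B8 = {d, e, f}
Tree: B1–B2, B2–B3, B3–B4, B4–B5, B5–B6, B6–B7, B7–B8
Every bag has size at most 3, so the width is 3 − 1 = 2 and tw(G) ≤ 2. The edges f–a–j–c–g–i–b–h–d–e–f form a cycle, so G is not a tree and its treewidth is at least 2. The upper and lower bounds meet at 2, so that is the treewidth.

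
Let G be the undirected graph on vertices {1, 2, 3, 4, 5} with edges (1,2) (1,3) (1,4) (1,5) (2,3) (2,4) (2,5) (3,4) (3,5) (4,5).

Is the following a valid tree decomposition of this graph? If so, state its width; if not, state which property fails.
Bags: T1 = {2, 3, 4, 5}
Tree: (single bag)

No — vertex 1 appears in no bag.

A tree decomposition must satisfy three properties: every vertex lies in some bag; for every edge, both endpoints lie together in some bag; and for every vertex, the bags containing it form a connected subtree. Here vertex 1 appears in no bag, so the decomposition is invalid.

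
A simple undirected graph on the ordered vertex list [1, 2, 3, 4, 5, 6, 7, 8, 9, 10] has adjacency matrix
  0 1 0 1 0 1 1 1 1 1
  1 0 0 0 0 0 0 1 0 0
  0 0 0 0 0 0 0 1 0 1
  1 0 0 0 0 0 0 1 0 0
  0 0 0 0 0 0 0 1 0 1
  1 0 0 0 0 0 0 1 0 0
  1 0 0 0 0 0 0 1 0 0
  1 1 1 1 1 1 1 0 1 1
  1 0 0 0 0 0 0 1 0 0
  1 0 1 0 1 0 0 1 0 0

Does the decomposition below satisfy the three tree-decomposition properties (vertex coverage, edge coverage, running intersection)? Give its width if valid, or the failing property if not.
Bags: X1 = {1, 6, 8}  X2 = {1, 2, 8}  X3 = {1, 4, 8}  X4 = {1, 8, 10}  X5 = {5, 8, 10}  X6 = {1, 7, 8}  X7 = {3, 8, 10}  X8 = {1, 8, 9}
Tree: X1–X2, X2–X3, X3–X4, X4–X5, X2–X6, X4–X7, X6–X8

Checking the three conditions: (i) the bags cover all of {1, 2, 3, 4, 5, 6, 7, 8, 9, 10}; (ii) for each edge, some bag contains both endpoints; (iii) the bags containing any fixed vertex form a subtree. All hold, so the decomposition is valid with width 3 − 1 = 2.

Yes; width 2.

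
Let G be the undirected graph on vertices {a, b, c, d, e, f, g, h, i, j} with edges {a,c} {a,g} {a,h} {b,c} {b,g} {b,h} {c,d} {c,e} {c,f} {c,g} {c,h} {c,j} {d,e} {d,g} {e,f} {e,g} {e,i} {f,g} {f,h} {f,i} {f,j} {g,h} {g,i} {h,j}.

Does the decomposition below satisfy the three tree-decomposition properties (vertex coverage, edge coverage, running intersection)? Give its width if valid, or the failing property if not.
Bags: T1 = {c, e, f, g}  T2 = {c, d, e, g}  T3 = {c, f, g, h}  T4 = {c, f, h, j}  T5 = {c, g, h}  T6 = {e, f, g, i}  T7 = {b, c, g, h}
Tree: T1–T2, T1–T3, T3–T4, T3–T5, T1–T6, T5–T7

A tree decomposition must satisfy three properties: every vertex lies in some bag; for every edge, both endpoints lie together in some bag; and for every vertex, the bags containing it form a connected subtree. Here vertex a appears in no bag, so the decomposition is invalid.

No — vertex a appears in no bag.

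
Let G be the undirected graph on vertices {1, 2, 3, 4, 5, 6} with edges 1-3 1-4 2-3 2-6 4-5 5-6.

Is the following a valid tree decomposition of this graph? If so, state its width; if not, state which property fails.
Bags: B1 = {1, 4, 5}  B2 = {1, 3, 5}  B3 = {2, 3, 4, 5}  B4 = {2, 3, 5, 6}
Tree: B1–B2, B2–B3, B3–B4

A tree decomposition must satisfy three properties: every vertex lies in some bag; for every edge, both endpoints lie together in some bag; and for every vertex, the bags containing it form a connected subtree. Here bags containing vertex 4 are not connected in the tree, so the decomposition is invalid.

No — bags containing vertex 4 are not connected in the tree.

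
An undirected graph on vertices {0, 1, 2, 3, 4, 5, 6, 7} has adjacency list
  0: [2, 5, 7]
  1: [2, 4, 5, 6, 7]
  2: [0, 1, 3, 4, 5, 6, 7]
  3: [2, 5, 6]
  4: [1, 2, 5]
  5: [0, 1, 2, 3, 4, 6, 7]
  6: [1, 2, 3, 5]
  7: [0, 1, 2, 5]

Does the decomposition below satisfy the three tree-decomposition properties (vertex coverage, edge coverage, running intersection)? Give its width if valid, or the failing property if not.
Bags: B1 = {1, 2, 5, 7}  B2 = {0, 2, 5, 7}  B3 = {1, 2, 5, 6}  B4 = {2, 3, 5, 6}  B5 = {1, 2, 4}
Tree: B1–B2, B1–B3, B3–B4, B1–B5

A tree decomposition must satisfy three properties: every vertex lies in some bag; for every edge, both endpoints lie together in some bag; and for every vertex, the bags containing it form a connected subtree. Here edge (5,4) lies in no bag, so the decomposition is invalid.

No — edge (5,4) lies in no bag.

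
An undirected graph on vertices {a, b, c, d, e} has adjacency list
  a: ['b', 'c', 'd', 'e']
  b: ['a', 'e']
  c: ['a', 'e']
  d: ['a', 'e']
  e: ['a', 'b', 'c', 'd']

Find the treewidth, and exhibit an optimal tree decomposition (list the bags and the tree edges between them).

Treewidth 2.
Bags: B1 = {a, c, e}  B2 = {a, b, e}  B3 = {a, d, e}
Tree: B1–B2, B1–B3

Each bag holds 3 vertices, so the decomposition has width 2, which upper-bounds the treewidth. For the lower bound, the 3 vertices {a, d, e} are pairwise adjacent, and any tree decomposition puts a clique entirely inside one bag — forcing width ≥ 2. Hence tw(G) = 2 exactly.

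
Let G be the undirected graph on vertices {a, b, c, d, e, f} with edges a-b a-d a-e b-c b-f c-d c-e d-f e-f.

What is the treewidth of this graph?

3

A width-3 tree decomposition is:
Bags: B1 = {a, c, d, f}  B2 = {a, b, c, f}  B3 = {a, c, e, f}
Tree: B1–B2, B2–B3
Every bag has size at most 4, so the width is 4 − 1 = 3 and tw(G) ≤ 3. For the lower bound: the 4 vertex sets {c,d}, {b,f}, {a}, {e} are disjoint, each induces a connected subgraph, and every pair is joined by at least one edge of G. Contracting each set to a single vertex therefore yields K_{4} as a minor, and since treewidth is minor-monotone, tw(G) ≥ tw(K_{4}) = 3. Combining the bounds, tw(G) = 3.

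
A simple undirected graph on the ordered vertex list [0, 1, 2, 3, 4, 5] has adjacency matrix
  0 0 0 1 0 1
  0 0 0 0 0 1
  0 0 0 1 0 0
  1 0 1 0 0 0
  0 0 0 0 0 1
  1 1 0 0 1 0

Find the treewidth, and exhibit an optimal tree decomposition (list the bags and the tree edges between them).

Each bag holds 2 vertices, so the decomposition has width 1, which upper-bounds the treewidth. Any graph with an edge has treewidth ≥ 1, and G has the edge 0–3. Hence tw(G) = 1 exactly.

Treewidth 1.
Bags: B1 = {0, 3}  B2 = {2, 3}  B3 = {0, 5}  B4 = {4, 5}  B5 = {1, 5}
Tree: B1–B2, B1–B3, B3–B4, B4–B5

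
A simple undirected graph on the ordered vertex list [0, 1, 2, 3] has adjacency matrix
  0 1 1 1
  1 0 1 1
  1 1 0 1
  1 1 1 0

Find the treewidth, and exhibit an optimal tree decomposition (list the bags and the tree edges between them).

With just one bag of size 4, the width is 4 − 1 = 3, so tw(G) ≤ 3. Conversely, {0, 1, 2, 3} is a clique of size 4, and the vertices of any clique must share a bag in every tree decomposition; so some bag has ≥ 4 vertices and tw(G) ≥ 3. Therefore the treewidth is 3.

Treewidth 3.
One such decomposition:
Bags: B1 = {0, 1, 2, 3}
Tree: (single bag)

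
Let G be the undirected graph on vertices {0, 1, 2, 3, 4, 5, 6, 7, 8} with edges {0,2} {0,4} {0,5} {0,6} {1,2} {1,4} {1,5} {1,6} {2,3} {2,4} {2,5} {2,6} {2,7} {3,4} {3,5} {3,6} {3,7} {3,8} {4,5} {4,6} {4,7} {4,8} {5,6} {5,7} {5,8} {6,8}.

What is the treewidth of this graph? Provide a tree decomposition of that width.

Treewidth 4.
One such decomposition:
Bags: B1 = {2, 3, 4, 5, 6}  B2 = {2, 3, 4, 5, 7}  B3 = {1, 2, 4, 5, 6}  B4 = {0, 2, 4, 5, 6}  B5 = {3, 4, 5, 6, 8}
Tree: B1–B2, B1–B3, B3–B4, B1–B5

The largest bag has 5 vertices, giving width 4; this decomposition certifies tw(G) ≤ 4. For the lower bound, the 5 vertices {3, 4, 5, 6, 8} are pairwise adjacent, and any tree decomposition puts a clique entirely inside one bag — forcing width ≥ 4. The upper and lower bounds meet at 4, so that is the treewidth.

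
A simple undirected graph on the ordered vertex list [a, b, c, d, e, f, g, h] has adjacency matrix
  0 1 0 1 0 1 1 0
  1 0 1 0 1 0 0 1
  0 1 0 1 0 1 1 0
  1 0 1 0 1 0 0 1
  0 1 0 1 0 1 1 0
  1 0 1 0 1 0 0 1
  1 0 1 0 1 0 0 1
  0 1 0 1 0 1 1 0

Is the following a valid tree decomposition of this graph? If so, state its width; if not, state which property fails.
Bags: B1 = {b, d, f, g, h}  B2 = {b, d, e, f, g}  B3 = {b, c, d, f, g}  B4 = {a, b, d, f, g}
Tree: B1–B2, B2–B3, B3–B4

Yes; width 4.

Checking the three conditions: (i) the bags cover all of {a, b, c, d, e, f, g, h}; (ii) for each edge, some bag contains both endpoints; (iii) the bags containing any fixed vertex form a subtree. All hold, so the decomposition is valid with width 5 − 1 = 4.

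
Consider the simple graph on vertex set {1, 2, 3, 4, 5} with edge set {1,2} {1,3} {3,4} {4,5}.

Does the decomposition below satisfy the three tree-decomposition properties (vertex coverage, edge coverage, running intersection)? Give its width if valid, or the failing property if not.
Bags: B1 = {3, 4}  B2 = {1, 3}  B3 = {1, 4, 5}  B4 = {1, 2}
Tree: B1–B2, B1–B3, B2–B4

No — bags containing vertex 1 are not connected in the tree.

A tree decomposition must satisfy three properties: every vertex lies in some bag; for every edge, both endpoints lie together in some bag; and for every vertex, the bags containing it form a connected subtree. Here bags containing vertex 1 are not connected in the tree, so the decomposition is invalid.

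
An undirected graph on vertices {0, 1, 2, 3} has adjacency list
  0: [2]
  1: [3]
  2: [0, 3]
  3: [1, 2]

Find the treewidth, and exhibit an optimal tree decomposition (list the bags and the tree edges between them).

Every bag has size at most 2, so the width is 2 − 1 = 1 and tw(G) ≤ 1. Since G has at least one edge (e.g. 0–2), it is not an edgeless graph, so tw(G) ≥ 1. Combining the bounds, tw(G) = 1.

Treewidth 1.
One such decomposition:
Bags: B1 = {0, 2}  B2 = {2, 3}  B3 = {1, 3}
Tree: B1–B2, B2–B3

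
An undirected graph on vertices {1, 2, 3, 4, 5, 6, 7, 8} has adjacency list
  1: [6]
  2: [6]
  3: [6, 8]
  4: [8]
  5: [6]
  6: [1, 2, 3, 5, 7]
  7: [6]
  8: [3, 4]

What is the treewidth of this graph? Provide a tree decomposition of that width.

Every bag has size at most 2, so the width is 2 − 1 = 1 and tw(G) ≤ 1. Since G has at least one edge (e.g. 3–8), it is not an edgeless graph, so tw(G) ≥ 1. The upper and lower bounds meet at 1, so that is the treewidth.

Treewidth 1.
Bags: B1 = {3, 8}  B2 = {3, 6}  B3 = {1, 6}  B4 = {4, 8}  B5 = {6, 7}  B6 = {2, 6}  B7 = {5, 6}
Tree: B1–B2, B2–B3, B1–B4, B2–B5, B3–B6, B2–B7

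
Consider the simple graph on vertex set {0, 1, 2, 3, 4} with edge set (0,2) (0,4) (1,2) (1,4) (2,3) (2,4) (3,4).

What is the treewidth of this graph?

2

A width-2 tree decomposition is:
Bags: B1 = {0, 2, 4}  B2 = {1, 2, 4}  B3 = {2, 3, 4}
Tree: B1–B2, B1–B3
The largest bag has 3 vertices, giving width 2; this decomposition certifies tw(G) ≤ 2. On the other hand G contains the 3-clique {0, 2, 4}. A clique must lie in a single bag of any decomposition, so no decomposition can have width below 2. Hence tw(G) = 2 exactly.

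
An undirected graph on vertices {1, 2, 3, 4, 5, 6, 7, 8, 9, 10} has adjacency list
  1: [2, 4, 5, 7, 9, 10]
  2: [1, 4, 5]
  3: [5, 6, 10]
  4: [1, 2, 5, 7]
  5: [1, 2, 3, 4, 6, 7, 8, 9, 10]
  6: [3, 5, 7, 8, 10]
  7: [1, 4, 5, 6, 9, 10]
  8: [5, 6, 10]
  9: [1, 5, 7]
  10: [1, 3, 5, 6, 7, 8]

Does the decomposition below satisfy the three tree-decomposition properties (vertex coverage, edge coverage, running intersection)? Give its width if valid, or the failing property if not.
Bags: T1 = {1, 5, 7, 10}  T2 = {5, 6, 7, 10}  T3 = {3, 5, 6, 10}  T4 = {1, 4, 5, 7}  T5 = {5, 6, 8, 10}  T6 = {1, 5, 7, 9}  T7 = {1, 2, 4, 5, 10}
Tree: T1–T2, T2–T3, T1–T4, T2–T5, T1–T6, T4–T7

No — bags containing vertex 10 are not connected in the tree.

A tree decomposition must satisfy three properties: every vertex lies in some bag; for every edge, both endpoints lie together in some bag; and for every vertex, the bags containing it form a connected subtree. Here bags containing vertex 10 are not connected in the tree, so the decomposition is invalid.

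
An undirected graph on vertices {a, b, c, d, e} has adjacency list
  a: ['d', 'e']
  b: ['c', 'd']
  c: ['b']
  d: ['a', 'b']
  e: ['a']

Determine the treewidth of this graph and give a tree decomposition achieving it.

Treewidth 1.
One such decomposition:
Bags: B1 = {b, c}  B2 = {b, d}  B3 = {a, d}  B4 = {a, e}
Tree: B1–B2, B2–B3, B3–B4

The largest bag has 2 vertices, giving width 1; this decomposition certifies tw(G) ≤ 1. Since G has at least one edge (e.g. c–b), it is not an edgeless graph, so tw(G) ≥ 1. Therefore the treewidth is 1.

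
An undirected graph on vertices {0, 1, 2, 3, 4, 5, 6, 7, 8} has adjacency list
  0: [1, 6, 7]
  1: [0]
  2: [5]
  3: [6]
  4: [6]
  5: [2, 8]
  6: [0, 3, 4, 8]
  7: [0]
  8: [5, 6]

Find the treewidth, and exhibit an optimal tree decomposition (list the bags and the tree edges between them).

Treewidth 1.
One such decomposition:
Bags: B1 = {0, 6}  B2 = {6, 8}  B3 = {5, 8}  B4 = {2, 5}  B5 = {4, 6}  B6 = {0, 7}  B7 = {3, 6}  B8 = {0, 1}
Tree: B1–B2, B2–B3, B3–B4, B2–B5, B1–B6, B5–B7, B1–B8

The largest bag has 2 vertices, giving width 1; this decomposition certifies tw(G) ≤ 1. G has an edge, so its treewidth is at least 1. The upper and lower bounds meet at 1, so that is the treewidth.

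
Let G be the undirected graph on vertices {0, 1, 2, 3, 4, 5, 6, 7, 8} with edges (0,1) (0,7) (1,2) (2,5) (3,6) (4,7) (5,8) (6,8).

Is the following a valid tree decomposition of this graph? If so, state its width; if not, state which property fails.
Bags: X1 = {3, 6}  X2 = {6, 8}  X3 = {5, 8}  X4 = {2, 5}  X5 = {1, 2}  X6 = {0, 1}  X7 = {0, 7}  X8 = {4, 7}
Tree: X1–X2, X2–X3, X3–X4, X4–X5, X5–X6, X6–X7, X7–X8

Checking the three conditions: (i) the bags cover all of {0, 1, 2, 3, 4, 5, 6, 7, 8}; (ii) for each edge, some bag contains both endpoints; (iii) the bags containing any fixed vertex form a subtree. All hold, so the decomposition is valid with width 2 − 1 = 1.

Yes; width 1.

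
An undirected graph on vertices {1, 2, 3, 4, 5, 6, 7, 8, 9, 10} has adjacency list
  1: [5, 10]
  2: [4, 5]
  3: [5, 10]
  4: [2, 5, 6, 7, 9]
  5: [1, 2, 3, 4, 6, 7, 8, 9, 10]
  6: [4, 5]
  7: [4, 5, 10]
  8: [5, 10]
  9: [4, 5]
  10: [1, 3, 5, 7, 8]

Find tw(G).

2

A width-2 tree decomposition is:
Bags: B1 = {4, 5, 7}  B2 = {5, 7, 10}  B3 = {4, 5, 6}  B4 = {2, 4, 5}  B5 = {4, 5, 9}  B6 = {5, 8, 10}  B7 = {1, 5, 10}  B8 = {3, 5, 10}
Tree: B1–B2, B1–B3, B1–B4, B3–B5, B2–B6, B6–B7, B2–B8
Each bag holds 3 vertices, so the decomposition has width 2, which upper-bounds the treewidth. On the other hand G contains the 3-clique {1, 5, 10}. A clique must lie in a single bag of any decomposition, so no decomposition can have width below 2. Therefore the treewidth is 2.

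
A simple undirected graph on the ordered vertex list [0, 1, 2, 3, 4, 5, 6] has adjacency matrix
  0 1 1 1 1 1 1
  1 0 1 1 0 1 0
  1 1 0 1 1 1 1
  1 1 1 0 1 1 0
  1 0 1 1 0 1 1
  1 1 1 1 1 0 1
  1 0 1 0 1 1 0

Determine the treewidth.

4

A width-4 tree decomposition is:
Bags: B1 = {0, 2, 3, 4, 5}  B2 = {0, 1, 2, 3, 5}  B3 = {0, 2, 4, 5, 6}
Tree: B1–B2, B1–B3
Each bag holds 5 vertices, so the decomposition has width 4, which upper-bounds the treewidth. For the lower bound, the 5 vertices {0, 1, 2, 3, 5} are pairwise adjacent, and any tree decomposition puts a clique entirely inside one bag — forcing width ≥ 4. Therefore the treewidth is 4.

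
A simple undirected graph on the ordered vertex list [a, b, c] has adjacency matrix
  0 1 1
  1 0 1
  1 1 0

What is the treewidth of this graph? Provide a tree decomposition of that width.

Treewidth 2.
One such decomposition:
Bags: B1 = {a, b, c}
Tree: (single bag)

A single bag containing all 3 vertices is trivially a valid decomposition of width 2. Conversely, {a, b, c} is a clique of size 3, and the vertices of any clique must share a bag in every tree decomposition; so some bag has ≥ 3 vertices and tw(G) ≥ 2. The upper and lower bounds meet at 2, so that is the treewidth.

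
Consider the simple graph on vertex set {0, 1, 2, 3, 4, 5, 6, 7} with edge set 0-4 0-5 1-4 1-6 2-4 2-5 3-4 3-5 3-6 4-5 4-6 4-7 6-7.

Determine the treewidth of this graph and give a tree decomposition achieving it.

Each bag holds 3 vertices, so the decomposition has width 2, which upper-bounds the treewidth. Conversely, {1, 4, 6} is a clique of size 3, and the vertices of any clique must share a bag in every tree decomposition; so some bag has ≥ 3 vertices and tw(G) ≥ 2. Hence tw(G) = 2 exactly.

Treewidth 2.
One such decomposition:
Bags: B1 = {3, 4, 5}  B2 = {2, 4, 5}  B3 = {3, 4, 6}  B4 = {0, 4, 5}  B5 = {1, 4, 6}  B6 = {4, 6, 7}
Tree: B1–B2, B1–B3, B2–B4, B3–B5, B3–B6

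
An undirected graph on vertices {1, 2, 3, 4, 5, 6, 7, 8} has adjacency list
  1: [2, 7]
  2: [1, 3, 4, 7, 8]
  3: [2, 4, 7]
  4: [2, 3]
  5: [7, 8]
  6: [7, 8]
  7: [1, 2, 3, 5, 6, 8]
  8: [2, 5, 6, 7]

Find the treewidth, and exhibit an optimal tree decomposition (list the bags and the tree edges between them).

The largest bag has 3 vertices, giving width 2; this decomposition certifies tw(G) ≤ 2. Conversely, {2, 3, 4} is a clique of size 3, and the vertices of any clique must share a bag in every tree decomposition; so some bag has ≥ 3 vertices and tw(G) ≥ 2. Combining the bounds, tw(G) = 2.

Treewidth 2.
One optimal decomposition is:
Bags: B1 = {2, 3, 7}  B2 = {2, 3, 4}  B3 = {1, 2, 7}  B4 = {2, 7, 8}  B5 = {5, 7, 8}  B6 = {6, 7, 8}
Tree: B1–B2, B1–B3, B1–B4, B4–B5, B5–B6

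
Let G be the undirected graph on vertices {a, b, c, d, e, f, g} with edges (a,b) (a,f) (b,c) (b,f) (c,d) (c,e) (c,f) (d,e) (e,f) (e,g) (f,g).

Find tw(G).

2

A width-2 tree decomposition is:
Bags: B1 = {c, e, f}  B2 = {b, c, f}  B3 = {a, b, f}  B4 = {c, d, e}  B5 = {e, f, g}
Tree: B1–B2, B2–B3, B1–B4, B1–B5
The largest bag has 3 vertices, giving width 2; this decomposition certifies tw(G) ≤ 2. For the lower bound, the 3 vertices {c, d, e} are pairwise adjacent, and any tree decomposition puts a clique entirely inside one bag — forcing width ≥ 2. Combining the bounds, tw(G) = 2.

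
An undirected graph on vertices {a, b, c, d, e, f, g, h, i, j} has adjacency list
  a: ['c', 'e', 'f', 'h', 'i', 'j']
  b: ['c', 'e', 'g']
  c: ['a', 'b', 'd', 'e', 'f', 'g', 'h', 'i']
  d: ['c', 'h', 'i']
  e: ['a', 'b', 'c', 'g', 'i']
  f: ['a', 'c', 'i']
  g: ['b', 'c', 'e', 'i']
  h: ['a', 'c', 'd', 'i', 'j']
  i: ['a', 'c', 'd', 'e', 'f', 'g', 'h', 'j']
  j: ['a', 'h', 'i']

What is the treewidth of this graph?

3

A width-3 tree decomposition is:
Bags: B1 = {a, c, h, i}  B2 = {a, h, i, j}  B3 = {c, d, h, i}  B4 = {a, c, e, i}  B5 = {a, c, f, i}  B6 = {c, e, g, i}  B7 = {b, c, e, g}
Tree: B1–B2, B1–B3, B1–B4, B4–B5, B4–B6, B6–B7
The largest bag has 4 vertices, giving width 3; this decomposition certifies tw(G) ≤ 3. For the lower bound, the 4 vertices {b, c, e, g} are pairwise adjacent, and any tree decomposition puts a clique entirely inside one bag — forcing width ≥ 3. The upper and lower bounds meet at 3, so that is the treewidth.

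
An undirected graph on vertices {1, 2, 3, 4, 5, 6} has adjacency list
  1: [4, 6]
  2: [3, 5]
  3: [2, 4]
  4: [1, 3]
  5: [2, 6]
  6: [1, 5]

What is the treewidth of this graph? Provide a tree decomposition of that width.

The largest bag has 3 vertices, giving width 2; this decomposition certifies tw(G) ≤ 2. The edges 2–3–4–1–6–5–2 form a cycle, so G is not a tree and its treewidth is at least 2. Hence tw(G) = 2 exactly.

Treewidth 2.
One optimal decomposition is:
Bags: B1 = {2, 3, 4}  B2 = {1, 2, 4}  B3 = {1, 2, 6}  B4 = {2, 5, 6}
Tree: B1–B2, B2–B3, B3–B4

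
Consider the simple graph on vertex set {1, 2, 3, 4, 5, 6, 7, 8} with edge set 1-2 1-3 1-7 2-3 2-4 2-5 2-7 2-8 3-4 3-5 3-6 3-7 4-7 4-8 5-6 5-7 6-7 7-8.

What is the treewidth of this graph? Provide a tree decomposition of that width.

Every bag has size at most 4, so the width is 4 − 1 = 3 and tw(G) ≤ 3. On the other hand G contains the 4-clique {2, 4, 7, 8}. A clique must lie in a single bag of any decomposition, so no decomposition can have width below 3. The upper and lower bounds meet at 3, so that is the treewidth.

Treewidth 3.
Bags: B1 = {2, 3, 5, 7}  B2 = {3, 5, 6, 7}  B3 = {1, 2, 3, 7}  B4 = {2, 3, 4, 7}  B5 = {2, 4, 7, 8}
Tree: B1–B2, B1–B3, B1–B4, B4–B5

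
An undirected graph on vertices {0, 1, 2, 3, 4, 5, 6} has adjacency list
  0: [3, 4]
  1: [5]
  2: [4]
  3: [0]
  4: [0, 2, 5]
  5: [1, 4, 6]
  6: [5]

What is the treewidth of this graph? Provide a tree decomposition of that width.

Treewidth 1.
Bags: B1 = {0, 4}  B2 = {4, 5}  B3 = {2, 4}  B4 = {1, 5}  B5 = {5, 6}  B6 = {0, 3}
Tree: B1–B2, B1–B3, B2–B4, B4–B5, B1–B6

Each bag holds 2 vertices, so the decomposition has width 1, which upper-bounds the treewidth. Since G has at least one edge (e.g. 4–0), it is not an edgeless graph, so tw(G) ≥ 1. The upper and lower bounds meet at 1, so that is the treewidth.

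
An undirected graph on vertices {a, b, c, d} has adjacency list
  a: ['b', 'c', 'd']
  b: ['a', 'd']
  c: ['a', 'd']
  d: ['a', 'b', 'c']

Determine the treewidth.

2

A width-2 tree decomposition is:
Bags: B1 = {a, b, d}  B2 = {a, c, d}
Tree: B1–B2
Every bag has size at most 3, so the width is 3 − 1 = 2 and tw(G) ≤ 2. Conversely, {a, c, d} is a clique of size 3, and the vertices of any clique must share a bag in every tree decomposition; so some bag has ≥ 3 vertices and tw(G) ≥ 2. Combining the bounds, tw(G) = 2.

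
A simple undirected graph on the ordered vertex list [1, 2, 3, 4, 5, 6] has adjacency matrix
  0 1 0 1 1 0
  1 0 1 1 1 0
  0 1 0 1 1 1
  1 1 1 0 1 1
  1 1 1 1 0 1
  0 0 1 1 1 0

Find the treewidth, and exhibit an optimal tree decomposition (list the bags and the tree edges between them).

Treewidth 3.
One optimal decomposition is:
Bags: B1 = {3, 4, 5, 6}  B2 = {2, 3, 4, 5}  B3 = {1, 2, 4, 5}
Tree: B1–B2, B2–B3

The largest bag has 4 vertices, giving width 3; this decomposition certifies tw(G) ≤ 3. On the other hand G contains the 4-clique {1, 2, 4, 5}. A clique must lie in a single bag of any decomposition, so no decomposition can have width below 3. The upper and lower bounds meet at 3, so that is the treewidth.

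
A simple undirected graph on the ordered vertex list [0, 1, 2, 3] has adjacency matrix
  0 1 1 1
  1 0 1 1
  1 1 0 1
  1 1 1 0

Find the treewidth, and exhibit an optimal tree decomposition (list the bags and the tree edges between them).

Treewidth 3.
One optimal decomposition is:
Bags: B1 = {0, 1, 2, 3}
Tree: (single bag)

A single bag containing all 4 vertices is trivially a valid decomposition of width 3. For the lower bound, the 4 vertices {0, 1, 2, 3} are pairwise adjacent, and any tree decomposition puts a clique entirely inside one bag — forcing width ≥ 3. Combining the bounds, tw(G) = 3.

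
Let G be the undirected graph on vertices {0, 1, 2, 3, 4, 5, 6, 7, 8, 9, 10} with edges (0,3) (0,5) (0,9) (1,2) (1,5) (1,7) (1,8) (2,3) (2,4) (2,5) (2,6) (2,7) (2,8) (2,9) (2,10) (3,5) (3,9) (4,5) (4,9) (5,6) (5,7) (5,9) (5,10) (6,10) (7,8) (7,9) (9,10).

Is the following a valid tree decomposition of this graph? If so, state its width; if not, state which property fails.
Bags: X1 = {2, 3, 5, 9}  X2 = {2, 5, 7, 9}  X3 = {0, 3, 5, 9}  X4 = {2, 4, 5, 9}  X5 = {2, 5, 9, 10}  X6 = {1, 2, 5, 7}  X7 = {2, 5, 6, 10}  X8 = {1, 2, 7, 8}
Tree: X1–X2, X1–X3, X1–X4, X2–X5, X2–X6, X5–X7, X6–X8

Vertex coverage: the bags together contain {0, 1, 2, 3, 4, 5, 6, 7, 8, 9, 10}, the full vertex set. Edge coverage: each edge of G has both endpoints in at least one bag. Running intersection: for every vertex, the bags containing it form a connected subtree. All three properties hold, so this is a valid tree decomposition of width max|bag| − 1 = 3, and hence tw(G) ≤ 3.

Yes; width 3.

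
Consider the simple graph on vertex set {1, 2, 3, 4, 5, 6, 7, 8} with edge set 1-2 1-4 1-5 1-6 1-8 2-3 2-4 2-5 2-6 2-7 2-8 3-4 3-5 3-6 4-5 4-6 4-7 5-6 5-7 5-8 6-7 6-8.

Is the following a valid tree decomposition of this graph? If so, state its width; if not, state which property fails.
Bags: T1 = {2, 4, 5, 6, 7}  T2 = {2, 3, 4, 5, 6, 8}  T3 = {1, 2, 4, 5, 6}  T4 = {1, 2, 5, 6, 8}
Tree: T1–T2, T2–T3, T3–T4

No — bags containing vertex 8 are not connected in the tree.

A tree decomposition must satisfy three properties: every vertex lies in some bag; for every edge, both endpoints lie together in some bag; and for every vertex, the bags containing it form a connected subtree. Here bags containing vertex 8 are not connected in the tree, so the decomposition is invalid.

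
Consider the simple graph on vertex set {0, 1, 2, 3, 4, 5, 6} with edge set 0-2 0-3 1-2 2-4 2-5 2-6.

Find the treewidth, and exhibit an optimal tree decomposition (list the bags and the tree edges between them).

Treewidth 1.
One such decomposition:
Bags: B1 = {0, 2}  B2 = {2, 6}  B3 = {0, 3}  B4 = {2, 5}  B5 = {2, 4}  B6 = {1, 2}
Tree: B1–B2, B1–B3, B2–B4, B1–B5, B5–B6

The largest bag has 2 vertices, giving width 1; this decomposition certifies tw(G) ≤ 1. G has an edge, so its treewidth is at least 1. Combining the bounds, tw(G) = 1.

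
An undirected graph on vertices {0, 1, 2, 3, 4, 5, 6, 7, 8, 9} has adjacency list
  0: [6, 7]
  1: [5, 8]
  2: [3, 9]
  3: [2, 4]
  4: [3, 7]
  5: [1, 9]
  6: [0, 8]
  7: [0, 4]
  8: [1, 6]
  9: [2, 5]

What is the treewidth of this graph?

2

A width-2 tree decomposition is:
Bags: B1 = {3, 4, 7}  B2 = {2, 3, 7}  B3 = {2, 7, 9}  B4 = {5, 7, 9}  B5 = {1, 5, 7}  B6 = {1, 7, 8}  B7 = {6, 7, 8}  B8 = {0, 6, 7}
Tree: B1–B2, B2–B3, B3–B4, B4–B5, B5–B6, B6–B7, B7–B8
The largest bag has 3 vertices, giving width 2; this decomposition certifies tw(G) ≤ 2. The edges 7–4–3–2–9–5–1–8–6–0–7 form a cycle, so G is not a tree and its treewidth is at least 2. Therefore the treewidth is 2.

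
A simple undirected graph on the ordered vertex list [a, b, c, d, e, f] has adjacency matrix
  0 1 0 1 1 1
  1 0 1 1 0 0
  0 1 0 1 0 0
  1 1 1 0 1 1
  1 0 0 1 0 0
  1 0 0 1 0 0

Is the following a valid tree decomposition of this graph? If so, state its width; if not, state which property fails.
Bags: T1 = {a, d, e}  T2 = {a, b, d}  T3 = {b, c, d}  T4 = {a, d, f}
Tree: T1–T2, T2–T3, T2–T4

Vertex coverage: the bags together contain {a, b, c, d, e, f}, the full vertex set. Edge coverage: each edge of G has both endpoints in at least one bag. Running intersection: for every vertex, the bags containing it form a connected subtree. All three properties hold, so this is a valid tree decomposition of width max|bag| − 1 = 2, and hence tw(G) ≤ 2.

Yes; width 2.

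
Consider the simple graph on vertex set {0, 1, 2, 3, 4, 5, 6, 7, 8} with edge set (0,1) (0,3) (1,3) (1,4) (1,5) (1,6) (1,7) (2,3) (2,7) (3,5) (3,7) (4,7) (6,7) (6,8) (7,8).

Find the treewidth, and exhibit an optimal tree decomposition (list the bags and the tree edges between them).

The largest bag has 3 vertices, giving width 2; this decomposition certifies tw(G) ≤ 2. Conversely, {6, 7, 8} is a clique of size 3, and the vertices of any clique must share a bag in every tree decomposition; so some bag has ≥ 3 vertices and tw(G) ≥ 2. Hence tw(G) = 2 exactly.

Treewidth 2.
One optimal decomposition is:
Bags: B1 = {1, 3, 7}  B2 = {2, 3, 7}  B3 = {0, 1, 3}  B4 = {1, 3, 5}  B5 = {1, 6, 7}  B6 = {6, 7, 8}  B7 = {1, 4, 7}
Tree: B1–B2, B1–B3, B3–B4, B1–B5, B5–B6, B1–B7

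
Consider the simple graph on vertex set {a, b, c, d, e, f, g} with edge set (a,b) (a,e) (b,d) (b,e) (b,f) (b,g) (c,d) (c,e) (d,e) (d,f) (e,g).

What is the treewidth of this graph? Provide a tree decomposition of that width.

Each bag holds 3 vertices, so the decomposition has width 2, which upper-bounds the treewidth. On the other hand G contains the 3-clique {c, d, e}. A clique must lie in a single bag of any decomposition, so no decomposition can have width below 2. The upper and lower bounds meet at 2, so that is the treewidth.

Treewidth 2.
Bags: B1 = {b, e, g}  B2 = {b, d, e}  B3 = {c, d, e}  B4 = {b, d, f}  B5 = {a, b, e}
Tree: B1–B2, B2–B3, B2–B4, B1–B5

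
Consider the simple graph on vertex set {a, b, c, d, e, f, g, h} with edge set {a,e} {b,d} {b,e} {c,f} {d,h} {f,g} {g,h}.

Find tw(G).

1

A width-1 tree decomposition is:
Bags: B1 = {c, f}  B2 = {f, g}  B3 = {g, h}  B4 = {d, h}  B5 = {b, d}  B6 = {b, e}  B7 = {a, e}
Tree: B1–B2, B2–B3, B3–B4, B4–B5, B5–B6, B6–B7
The largest bag has 2 vertices, giving width 1; this decomposition certifies tw(G) ≤ 1. Any graph with an edge has treewidth ≥ 1, and G has the edge c–f. Therefore the treewidth is 1.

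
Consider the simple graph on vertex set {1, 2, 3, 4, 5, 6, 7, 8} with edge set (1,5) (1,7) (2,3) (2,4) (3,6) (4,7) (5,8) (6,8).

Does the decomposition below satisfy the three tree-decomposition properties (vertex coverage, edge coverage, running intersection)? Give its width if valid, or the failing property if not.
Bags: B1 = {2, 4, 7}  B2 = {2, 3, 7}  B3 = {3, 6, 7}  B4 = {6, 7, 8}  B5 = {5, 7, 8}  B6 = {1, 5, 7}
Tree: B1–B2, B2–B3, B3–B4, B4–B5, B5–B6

Yes; width 2.

Checking the three conditions: (i) the bags cover all of {1, 2, 3, 4, 5, 6, 7, 8}; (ii) for each edge, some bag contains both endpoints; (iii) the bags containing any fixed vertex form a subtree. All hold, so the decomposition is valid with width 3 − 1 = 2.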